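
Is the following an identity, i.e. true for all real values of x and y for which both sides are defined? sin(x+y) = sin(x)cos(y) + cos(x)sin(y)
Yes, this is an identity.

Claim: sin(x+y) = sin(x)cos(y) + cos(x)sin(y).
Reasoning: By Euler's formula e^(i(x+y)) = e^(ix)·e^(iy) = (cos x + i·sin x)(cos y + i·sin y). The imaginary part of the left side is sin(x+y); the imaginary part of the product is sin(x)cos(y) + cos(x)sin(y).
So the two sides agree for all real values of x and y for which both sides are defined.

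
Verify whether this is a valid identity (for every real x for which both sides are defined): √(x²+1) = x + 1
Claim: √(x²+1) = x + 1.
Test a specific point where both sides are defined: x = 3/2.
LHS = √(x²+1) ≈ 1.8028
RHS = x + 1 ≈ 2.5000
Since 1.8028 ≠ 2.5000, the equation fails at this point, so it cannot hold for every real x for which both sides are defined.
(x+1)² = x² + 2x + 1 ≠ x² + 1 unless x = 0.

Conclusion: No, this is NOT an identity.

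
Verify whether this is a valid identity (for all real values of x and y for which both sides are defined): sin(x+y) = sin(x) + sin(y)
Claim: sin(x+y) = sin(x) + sin(y).
Test a specific point where both sides are defined: x = -π/3, y = -π/4.
LHS = sin(x+y) ≈ -0.9659
RHS = sin(x) + sin(y) ≈ -1.5731
Since -0.9659 ≠ -1.5731, the equation fails at this point, so it cannot hold for all real values of x and y for which both sides are defined.
The correct expansion is sin(x+y) = sin(x)cos(y) + cos(x)sin(y); sine is not additive.

Conclusion: No, this is NOT an identity.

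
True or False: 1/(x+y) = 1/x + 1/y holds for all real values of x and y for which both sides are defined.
Claim: 1/(x+y) = 1/x + 1/y.
Test a specific point where both sides are defined: x = 3/2, y = 4.
LHS = 1/(x+y) ≈ 0.1818
RHS = 1/x + 1/y ≈ 0.9167
Since 0.1818 ≠ 0.9167, the equation fails at this point, so it cannot hold for all real values of x and y for which both sides are defined.
1/x + 1/y = (x+y)/(xy), which is not 1/(x+y).

Conclusion: False.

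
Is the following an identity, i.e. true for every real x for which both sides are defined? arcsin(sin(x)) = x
Claim: arcsin(sin(x)) = x.
Test a specific point where both sides are defined: x = 2π/3.
LHS = arcsin(sin(x)) ≈ 1.0472
RHS = x ≈ 2.0944
Since 1.0472 ≠ 2.0944, the equation fails at this point, so it cannot hold for every real x for which both sides are defined.
arcsin only returns values in [-π/2, π/2], so arcsin(sin(x)) = x holds only for x in that interval, not for all real x.

Conclusion: No, this is NOT an identity.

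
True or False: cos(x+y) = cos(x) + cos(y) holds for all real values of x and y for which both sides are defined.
Claim: cos(x+y) = cos(x) + cos(y).
Test a specific point where both sides are defined: x = -π/6, y = 2π/3.
LHS = cos(x+y) ≈ 0.0000
RHS = cos(x) + cos(y) ≈ 0.3660
Since 0.0000 ≠ 0.3660, the equation fails at this point, so it cannot hold for all real values of x and y for which both sides are defined.
The correct expansion is cos(x+y) = cos(x)cos(y) - sin(x)sin(y); cosine is not additive.

Conclusion: False.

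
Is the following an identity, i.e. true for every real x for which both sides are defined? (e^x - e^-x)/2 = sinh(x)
Claim: (e^x - e^-x)/2 = sinh(x).
Reasoning: This is exactly the definition of the hyperbolic sine: sinh(x) := (e^x - e^-x)/2.
So the two sides agree for every real x for which both sides are defined.

Conclusion: Yes, this is an identity.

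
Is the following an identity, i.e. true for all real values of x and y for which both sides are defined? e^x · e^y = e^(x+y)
Claim: e^x · e^y = e^(x+y).
Reasoning: This is the law of exponents for a common base: multiplying powers adds exponents. E.g. from the series, (Σ x^j/j!)(Σ y^k/k!) = Σ_m (Σ_{j+k=m} x^j y^k/(j!k!)) = Σ_m (x+y)^m/m! by the binomial theorem.
So the two sides agree for all real values of x and y for which both sides are defined.

Conclusion: Yes, this is an identity.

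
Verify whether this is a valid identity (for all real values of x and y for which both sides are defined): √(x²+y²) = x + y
No, this is NOT an identity.

Claim: √(x²+y²) = x + y.
Test a specific point where both sides are defined: x = 3, y = 2.
LHS = √(x²+y²) ≈ 3.6056
RHS = x + y ≈ 5.0000
Since 3.6056 ≠ 5.0000, the equation fails at this point, so it cannot hold for all real values of x and y for which both sides are defined.
(x+y)² = x² + 2xy + y², not x² + y², so the square root does not split this way.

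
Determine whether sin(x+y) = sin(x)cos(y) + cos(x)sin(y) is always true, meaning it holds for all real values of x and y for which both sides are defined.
Yes, this is an identity.

Claim: sin(x+y) = sin(x)cos(y) + cos(x)sin(y).
Reasoning: By Euler's formula e^(i(x+y)) = e^(ix)·e^(iy) = (cos x + i·sin x)(cos y + i·sin y). The imaginary part of the left side is sin(x+y); the imaginary part of the product is sin(x)cos(y) + cos(x)sin(y).
So the two sides agree for all real values of x and y for which both sides are defined.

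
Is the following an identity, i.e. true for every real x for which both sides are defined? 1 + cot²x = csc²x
Claim: 1 + cot²x = csc²x.
Reasoning: Start from sin²x + cos²x = 1 and divide every term by sin²x (allowed wherever cot x and csc x are defined): 1 + cot²x = 1/sin²x = csc²x.
So the two sides agree for every real x for which both sides are defined.

Conclusion: Yes, this is an identity.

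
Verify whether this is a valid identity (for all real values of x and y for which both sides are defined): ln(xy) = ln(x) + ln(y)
Yes, this is an identity.

Claim: ln(xy) = ln(x) + ln(y).
Reasoning: Both sides are simultaneously defined only when x, y > 0. Write x = e^p, y = e^q (p = ln x, q = ln y). Then xy = e^p · e^q = e^(p+q), so ln(xy) = p + q = ln(x) + ln(y).
So the two sides agree for all real values of x and y for which both sides are defined.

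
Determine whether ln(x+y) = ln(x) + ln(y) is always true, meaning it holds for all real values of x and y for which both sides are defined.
Claim: ln(x+y) = ln(x) + ln(y).
Test a specific point where both sides are defined: x = 5, y = 5.
LHS = ln(x+y) ≈ 2.3026
RHS = ln(x) + ln(y) ≈ 3.2189
Since 2.3026 ≠ 3.2189, the equation fails at this point, so it cannot hold for all real values of x and y for which both sides are defined.
ln(x) + ln(y) = ln(xy), not ln(x+y).

Conclusion: No, this is NOT an identity.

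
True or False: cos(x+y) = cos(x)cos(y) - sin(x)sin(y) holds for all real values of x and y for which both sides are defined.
True.

Claim: cos(x+y) = cos(x)cos(y) - sin(x)sin(y).
Reasoning: By Euler's formula e^(i(x+y)) = e^(ix)·e^(iy) = (cos x + i·sin x)(cos y + i·sin y). The real part of the left side is cos(x+y); the real part of the product is cos(x)cos(y) - sin(x)sin(y) (since i·i = -1).
So the two sides agree for all real values of x and y for which both sides are defined.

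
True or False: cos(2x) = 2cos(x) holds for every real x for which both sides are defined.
False.

Claim: cos(2x) = 2cos(x).
Test a specific point where both sides are defined: x = π.
LHS = cos(2x) ≈ 1.0000
RHS = 2cos(x) ≈ -2.0000
Since 1.0000 ≠ -2.0000, the equation fails at this point, so it cannot hold for every real x for which both sides are defined.
The correct double-angle formula is cos(2x) = cos²x - sin²x.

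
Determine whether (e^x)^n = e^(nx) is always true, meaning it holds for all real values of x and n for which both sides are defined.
Yes, this is an identity.

Claim: (e^x)^n = e^(nx).
Reasoning: e^x is a positive real number, and for a positive base B and real exponent n, B^n = e^(n·ln B). With B = e^x, ln B = x, so (e^x)^n = e^(n·x).
So the two sides agree for all real values of x and n for which both sides are defined.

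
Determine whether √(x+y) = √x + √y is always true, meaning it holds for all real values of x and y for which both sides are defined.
No, this is NOT an identity.

Claim: √(x+y) = √x + √y.
Test a specific point where both sides are defined: x = 2, y = 1/2.
LHS = √(x+y) ≈ 1.5811
RHS = √x + √y ≈ 2.1213
Since 1.5811 ≠ 2.1213, the equation fails at this point, so it cannot hold for all real values of x and y for which both sides are defined.
Squaring the right side gives x + 2√(xy) + y, not x + y.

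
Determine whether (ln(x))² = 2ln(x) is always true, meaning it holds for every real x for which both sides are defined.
Claim: (ln(x))² = 2ln(x).
Test a specific point where both sides are defined: x = 3/2.
LHS = (ln(x))² ≈ 0.1644
RHS = 2ln(x) ≈ 0.8109
Since 0.1644 ≠ 0.8109, the equation fails at this point, so it cannot hold for every real x for which both sides are defined.
2ln(x) equals ln(x²), which is not the same as (ln x)².

Conclusion: No, this is NOT an identity.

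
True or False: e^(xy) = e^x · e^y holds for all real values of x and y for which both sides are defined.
False.

Claim: e^(xy) = e^x · e^y.
Test a specific point where both sides are defined: x = -3, y = 1/2.
LHS = e^(xy) ≈ 0.2231
RHS = e^x · e^y ≈ 0.0821
Since 0.2231 ≠ 0.0821, the equation fails at this point, so it cannot hold for all real values of x and y for which both sides are defined.
e^x · e^y = e^(x+y), not e^(xy).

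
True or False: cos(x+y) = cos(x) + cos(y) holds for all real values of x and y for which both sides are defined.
False.

Claim: cos(x+y) = cos(x) + cos(y).
Test a specific point where both sides are defined: x = -π/2, y = -π/6.
LHS = cos(x+y) ≈ -0.5000
RHS = cos(x) + cos(y) ≈ 0.8660
Since -0.5000 ≠ 0.8660, the equation fails at this point, so it cannot hold for all real values of x and y for which both sides are defined.
The correct expansion is cos(x+y) = cos(x)cos(y) - sin(x)sin(y); cosine is not additive.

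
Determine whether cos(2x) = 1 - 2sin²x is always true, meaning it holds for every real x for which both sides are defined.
Yes, this is an identity.

Claim: cos(2x) = 1 - 2sin²x.
Reasoning: cos(2x) = cos²x - sin²x. Replace cos²x by 1 - sin²x: (1 - sin²x) - sin²x = 1 - 2sin²x.
So the two sides agree for every real x for which both sides are defined.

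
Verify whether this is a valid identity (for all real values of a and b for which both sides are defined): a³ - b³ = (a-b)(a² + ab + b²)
Claim: a³ - b³ = (a-b)(a² + ab + b²).
Reasoning: Expand the right side: (a-b)(a² + ab + b²) = a³ + a²b + ab² - a²b - ab² - b³ = a³ - b³ (the middle terms cancel in pairs).
So the two sides agree for all real values of a and b for which both sides are defined.

Conclusion: Yes, this is an identity.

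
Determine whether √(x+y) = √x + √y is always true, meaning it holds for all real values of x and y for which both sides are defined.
Claim: √(x+y) = √x + √y.
Test a specific point where both sides are defined: x = 4, y = 5.
LHS = √(x+y) ≈ 3.0000
RHS = √x + √y ≈ 4.2361
Since 3.0000 ≠ 4.2361, the equation fails at this point, so it cannot hold for all real values of x and y for which both sides are defined.
Squaring the right side gives x + 2√(xy) + y, not x + y.

Conclusion: No, this is NOT an identity.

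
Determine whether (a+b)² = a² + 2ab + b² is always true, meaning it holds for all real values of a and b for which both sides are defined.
Claim: (a+b)² = a² + 2ab + b².
Reasoning: Expand: (a+b)² = (a+b)(a+b) = a·a + a·b + b·a + b·b = a² + 2ab + b².
So the two sides agree for all real values of a and b for which both sides are defined.

Conclusion: Yes, this is an identity.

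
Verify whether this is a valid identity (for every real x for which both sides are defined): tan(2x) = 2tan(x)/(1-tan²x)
Yes, this is an identity.

Claim: tan(2x) = 2tan(x)/(1-tan²x).
Reasoning: tan(2x) = sin(2x)/cos(2x) = 2sin(x)cos(x) / (cos²x - sin²x). Divide numerator and denominator by cos²x: 2tan(x) / (1 - tan²x).
So the two sides agree for every real x for which both sides are defined.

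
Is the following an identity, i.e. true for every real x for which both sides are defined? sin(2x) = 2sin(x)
Claim: sin(2x) = 2sin(x).
Test a specific point where both sides are defined: x = -π/3.
LHS = sin(2x) ≈ -0.8660
RHS = 2sin(x) ≈ -1.7321
Since -0.8660 ≠ -1.7321, the equation fails at this point, so it cannot hold for every real x for which both sides are defined.
The correct double-angle formula is sin(2x) = 2sin(x)cos(x).

Conclusion: No, this is NOT an identity.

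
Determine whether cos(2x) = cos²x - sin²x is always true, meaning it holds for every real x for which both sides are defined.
Claim: cos(2x) = cos²x - sin²x.
Reasoning: Put y = x in the addition formula cos(x+y) = cos(x)cos(y) - sin(x)sin(y): cos(2x) = cos²x - sin²x.
So the two sides agree for every real x for which both sides are defined.

Conclusion: Yes, this is an identity.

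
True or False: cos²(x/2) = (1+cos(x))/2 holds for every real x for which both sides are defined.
Claim: cos²(x/2) = (1+cos(x))/2.
Reasoning: Use cos(2θ) = 2cos²θ - 1 with θ = x/2: cos(x) = 2cos²(x/2) - 1. Solving for cos²(x/2) gives (1 + cos(x))/2.
So the two sides agree for every real x for which both sides are defined.

Conclusion: True.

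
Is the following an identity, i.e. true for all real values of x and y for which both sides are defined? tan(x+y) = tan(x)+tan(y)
No, this is NOT an identity.

Claim: tan(x+y) = tan(x)+tan(y).
Test a specific point where both sides are defined: x = -π/4, y = -π/6.
LHS = tan(x+y) ≈ -3.7321
RHS = tan(x)+tan(y) ≈ -1.5774
Since -3.7321 ≠ -1.5774, the equation fails at this point, so it cannot hold for all real values of x and y for which both sides are defined.
The correct formula is tan(x+y) = (tan(x) + tan(y))/(1 - tan(x)tan(y)).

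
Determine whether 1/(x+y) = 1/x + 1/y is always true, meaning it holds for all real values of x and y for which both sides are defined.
No, this is NOT an identity.

Claim: 1/(x+y) = 1/x + 1/y.
Test a specific point where both sides are defined: x = 3, y = -1.
LHS = 1/(x+y) ≈ 0.5000
RHS = 1/x + 1/y ≈ -0.6667
Since 0.5000 ≠ -0.6667, the equation fails at this point, so it cannot hold for all real values of x and y for which both sides are defined.
1/x + 1/y = (x+y)/(xy), which is not 1/(x+y).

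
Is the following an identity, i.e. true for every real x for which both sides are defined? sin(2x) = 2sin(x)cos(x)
Yes, this is an identity.

Claim: sin(2x) = 2sin(x)cos(x).
Reasoning: Put y = x in the addition formula sin(x+y) = sin(x)cos(y) + cos(x)sin(y): sin(2x) = sin(x)cos(x) + cos(x)sin(x) = 2sin(x)cos(x).
So the two sides agree for every real x for which both sides are defined.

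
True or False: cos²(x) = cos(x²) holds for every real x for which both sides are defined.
False.

Claim: cos²(x) = cos(x²).
Test a specific point where both sides are defined: x = π.
LHS = cos²(x) ≈ 1.0000
RHS = cos(x²) ≈ -0.9027
Since 1.0000 ≠ -0.9027, the equation fails at this point, so it cannot hold for every real x for which both sides are defined.
cos²(x) means (cos x)², squaring the output; cos(x²) squares the input. These are different functions.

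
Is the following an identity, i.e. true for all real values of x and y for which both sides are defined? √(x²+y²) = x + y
No, this is NOT an identity.

Claim: √(x²+y²) = x + y.
Test a specific point where both sides are defined: x = 2, y = -3.
LHS = √(x²+y²) ≈ 3.6056
RHS = x + y ≈ -1.0000
Since 3.6056 ≠ -1.0000, the equation fails at this point, so it cannot hold for all real values of x and y for which both sides are defined.
(x+y)² = x² + 2xy + y², not x² + y², so the square root does not split this way.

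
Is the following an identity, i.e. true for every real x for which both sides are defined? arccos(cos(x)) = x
Claim: arccos(cos(x)) = x.
Test a specific point where both sides are defined: x = -π/3.
LHS = arccos(cos(x)) ≈ 1.0472
RHS = x ≈ -1.0472
Since 1.0472 ≠ -1.0472, the equation fails at this point, so it cannot hold for every real x for which both sides are defined.
arccos only returns values in [0, π], so arccos(cos(x)) = x holds only for x in that interval, not for all real x.

Conclusion: No, this is NOT an identity.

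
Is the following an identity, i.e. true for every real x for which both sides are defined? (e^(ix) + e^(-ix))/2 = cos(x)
Claim: (e^(ix) + e^(-ix))/2 = cos(x).
Reasoning: By Euler's formula e^(ix) = cos(x) + i·sin(x) and e^(-ix) = cos(x) - i·sin(x). Adding cancels the sine terms: e^(ix) + e^(-ix) = 2cos(x); divide by 2.
So the two sides agree for every real x for which both sides are defined.

Conclusion: Yes, this is an identity.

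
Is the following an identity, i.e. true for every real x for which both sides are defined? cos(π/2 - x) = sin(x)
Yes, this is an identity.

Claim: cos(π/2 - x) = sin(x).
Reasoning: Use cos(u - v) = cos(u)cos(v) + sin(u)sin(v) with u = π/2, v = x: cos(π/2)cos(x) + sin(π/2)sin(x) = 0·cos(x) + 1·sin(x) = sin(x).
So the two sides agree for every real x for which both sides are defined.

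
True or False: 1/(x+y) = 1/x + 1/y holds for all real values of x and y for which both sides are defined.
False.

Claim: 1/(x+y) = 1/x + 1/y.
Test a specific point where both sides are defined: x = -3, y = -1.
LHS = 1/(x+y) ≈ -0.2500
RHS = 1/x + 1/y ≈ -1.3333
Since -0.2500 ≠ -1.3333, the equation fails at this point, so it cannot hold for all real values of x and y for which both sides are defined.
1/x + 1/y = (x+y)/(xy), which is not 1/(x+y).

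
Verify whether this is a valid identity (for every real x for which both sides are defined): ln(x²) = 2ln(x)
Claim: ln(x²) = 2ln(x).
Reasoning: The right side requires x > 0. For x > 0, x² = (e^(ln x))² = e^(2ln x), so ln(x²) = 2ln(x). (For x < 0 the right side is undefined, so those values are outside the claim.)
So the two sides agree for every real x for which both sides are defined.

Conclusion: Yes, this is an identity.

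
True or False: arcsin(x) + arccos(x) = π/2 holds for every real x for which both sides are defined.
True.

Claim: arcsin(x) + arccos(x) = π/2.
Reasoning: Both sides are defined for -1 ≤ x ≤ 1. Let θ = arcsin(x), so sin θ = x and θ ∈ [-π/2, π/2]. Then cos(π/2 - θ) = sin θ = x and π/2 - θ ∈ [0, π], which is exactly the range of arccos, so arccos(x) = π/2 - θ. Adding: arcsin(x) + arccos(x) = θ + (π/2 - θ) = π/2.
So the two sides agree for every real x for which both sides are defined.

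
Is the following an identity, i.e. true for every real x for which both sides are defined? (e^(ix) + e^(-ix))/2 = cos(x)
Claim: (e^(ix) + e^(-ix))/2 = cos(x).
Reasoning: By Euler's formula e^(ix) = cos(x) + i·sin(x) and e^(-ix) = cos(x) - i·sin(x). Adding cancels the sine terms: e^(ix) + e^(-ix) = 2cos(x); divide by 2.
So the two sides agree for every real x for which both sides are defined.

Conclusion: Yes, this is an identity.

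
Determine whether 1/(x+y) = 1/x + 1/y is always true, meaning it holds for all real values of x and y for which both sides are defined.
No, this is NOT an identity.

Claim: 1/(x+y) = 1/x + 1/y.
Test a specific point where both sides are defined: x = -3, y = 3/2.
LHS = 1/(x+y) ≈ -0.6667
RHS = 1/x + 1/y ≈ 0.3333
Since -0.6667 ≠ 0.3333, the equation fails at this point, so it cannot hold for all real values of x and y for which both sides are defined.
1/x + 1/y = (x+y)/(xy), which is not 1/(x+y).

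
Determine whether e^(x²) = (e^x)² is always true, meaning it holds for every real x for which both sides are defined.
Claim: e^(x²) = (e^x)².
Test a specific point where both sides are defined: x = -3.
LHS = e^(x²) ≈ 8103.0839
RHS = (e^x)² ≈ 0.0025
Since 8103.0839 ≠ 0.0025, the equation fails at this point, so it cannot hold for every real x for which both sides are defined.
(e^x)² = e^(2x), and 2x ≠ x² in general.

Conclusion: No, this is NOT an identity.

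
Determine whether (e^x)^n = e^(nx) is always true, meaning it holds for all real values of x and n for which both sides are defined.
Yes, this is an identity.

Claim: (e^x)^n = e^(nx).
Reasoning: e^x is a positive real number, and for a positive base B and real exponent n, B^n = e^(n·ln B). With B = e^x, ln B = x, so (e^x)^n = e^(n·x).
So the two sides agree for all real values of x and n for which both sides are defined.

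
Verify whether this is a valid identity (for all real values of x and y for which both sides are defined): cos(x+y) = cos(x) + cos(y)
Claim: cos(x+y) = cos(x) + cos(y).
Test a specific point where both sides are defined: x = -π/3, y = -π/2.
LHS = cos(x+y) ≈ -0.8660
RHS = cos(x) + cos(y) ≈ 0.5000
Since -0.8660 ≠ 0.5000, the equation fails at this point, so it cannot hold for all real values of x and y for which both sides are defined.
The correct expansion is cos(x+y) = cos(x)cos(y) - sin(x)sin(y); cosine is not additive.

Conclusion: No, this is NOT an identity.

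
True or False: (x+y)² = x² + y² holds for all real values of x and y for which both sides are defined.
False.

Claim: (x+y)² = x² + y².
Test a specific point where both sides are defined: x = -2, y = 5.
LHS = (x+y)² ≈ 9.0000
RHS = x² + y² ≈ 29.0000
Since 9.0000 ≠ 29.0000, the equation fails at this point, so it cannot hold for all real values of x and y for which both sides are defined.
The correct expansion is (x+y)² = x² + 2xy + y²; the cross term 2xy is missing.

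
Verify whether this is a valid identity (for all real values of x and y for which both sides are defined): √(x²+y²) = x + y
No, this is NOT an identity.

Claim: √(x²+y²) = x + y.
Test a specific point where both sides are defined: x = 1, y = -3.
LHS = √(x²+y²) ≈ 3.1623
RHS = x + y ≈ -2.0000
Since 3.1623 ≠ -2.0000, the equation fails at this point, so it cannot hold for all real values of x and y for which both sides are defined.
(x+y)² = x² + 2xy + y², not x² + y², so the square root does not split this way.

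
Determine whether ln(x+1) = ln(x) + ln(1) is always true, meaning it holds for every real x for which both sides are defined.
No, this is NOT an identity.

Claim: ln(x+1) = ln(x) + ln(1).
Test a specific point where both sides are defined: x = 3/2.
LHS = ln(x+1) ≈ 0.9163
RHS = ln(x) + ln(1) ≈ 0.4055
Since 0.9163 ≠ 0.4055, the equation fails at this point, so it cannot hold for every real x for which both sides are defined.
ln(1) = 0, so the right side is just ln(x), which differs from ln(x+1).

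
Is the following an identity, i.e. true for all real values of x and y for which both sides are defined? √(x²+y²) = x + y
No, this is NOT an identity.

Claim: √(x²+y²) = x + y.
Test a specific point where both sides are defined: x = 4, y = 1/2.
LHS = √(x²+y²) ≈ 4.0311
RHS = x + y ≈ 4.5000
Since 4.0311 ≠ 4.5000, the equation fails at this point, so it cannot hold for all real values of x and y for which both sides are defined.
(x+y)² = x² + 2xy + y², not x² + y², so the square root does not split this way.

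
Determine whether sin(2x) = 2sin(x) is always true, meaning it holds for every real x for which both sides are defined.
Claim: sin(2x) = 2sin(x).
Test a specific point where both sides are defined: x = π/3.
LHS = sin(2x) ≈ 0.8660
RHS = 2sin(x) ≈ 1.7321
Since 0.8660 ≠ 1.7321, the equation fails at this point, so it cannot hold for every real x for which both sides are defined.
The correct double-angle formula is sin(2x) = 2sin(x)cos(x).

Conclusion: No, this is NOT an identity.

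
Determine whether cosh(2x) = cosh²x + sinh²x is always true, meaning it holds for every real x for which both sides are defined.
Claim: cosh(2x) = cosh²x + sinh²x.
Reasoning: cosh²x = (e^(2x) + 2 + e^(-2x))/4 and sinh²x = (e^(2x) - 2 + e^(-2x))/4. Adding gives (2e^(2x) + 2e^(-2x))/4 = (e^(2x) + e^(-2x))/2 = cosh(2x).
So the two sides agree for every real x for which both sides are defined.

Conclusion: Yes, this is an identity.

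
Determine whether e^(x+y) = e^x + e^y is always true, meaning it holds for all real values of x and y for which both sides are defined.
Claim: e^(x+y) = e^x + e^y.
Test a specific point where both sides are defined: x = -3, y = 2.
LHS = e^(x+y) ≈ 0.3679
RHS = e^x + e^y ≈ 7.4388
Since 0.3679 ≠ 7.4388, the equation fails at this point, so it cannot hold for all real values of x and y for which both sides are defined.
The correct rule is e^(x+y) = e^x · e^y (a product, not a sum).

Conclusion: No, this is NOT an identity.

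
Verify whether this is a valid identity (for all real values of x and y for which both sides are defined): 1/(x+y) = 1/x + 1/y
No, this is NOT an identity.

Claim: 1/(x+y) = 1/x + 1/y.
Test a specific point where both sides are defined: x = 1/2, y = 3.
LHS = 1/(x+y) ≈ 0.2857
RHS = 1/x + 1/y ≈ 2.3333
Since 0.2857 ≠ 2.3333, the equation fails at this point, so it cannot hold for all real values of x and y for which both sides are defined.
1/x + 1/y = (x+y)/(xy), which is not 1/(x+y).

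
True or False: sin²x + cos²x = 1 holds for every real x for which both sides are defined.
True.

Claim: sin²x + cos²x = 1.
Reasoning: The point (cos x, sin x) lies on the unit circle X² + Y² = 1, so cos²x + sin²x = 1 for every real x.
So the two sides agree for every real x for which both sides are defined.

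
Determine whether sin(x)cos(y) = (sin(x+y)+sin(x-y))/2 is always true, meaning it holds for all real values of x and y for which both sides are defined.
Claim: sin(x)cos(y) = (sin(x+y)+sin(x-y))/2.
Reasoning: sin(x+y) = sin(x)cos(y) + cos(x)sin(y) and sin(x-y) = sin(x)cos(y) - cos(x)sin(y). Adding, sin(x+y) + sin(x-y) = 2sin(x)cos(y); divide by 2.
So the two sides agree for all real values of x and y for which both sides are defined.

Conclusion: Yes, this is an identity.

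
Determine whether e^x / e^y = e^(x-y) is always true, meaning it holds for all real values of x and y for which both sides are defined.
Claim: e^x / e^y = e^(x-y).
Reasoning: 1/e^y = e^(-y), so e^x / e^y = e^x · e^(-y) = e^(x + (-y)) = e^(x-y) by the product rule for exponents.
So the two sides agree for all real values of x and y for which both sides are defined.

Conclusion: Yes, this is an identity.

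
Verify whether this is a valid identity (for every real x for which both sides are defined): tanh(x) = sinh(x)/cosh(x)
Yes, this is an identity.

Claim: tanh(x) = sinh(x)/cosh(x).
Reasoning: tanh(x) is defined as sinh(x)/cosh(x) = (e^x - e^-x)/(e^x + e^-x); cosh(x) ≥ 1 is never zero, so this holds for every real x.
So the two sides agree for every real x for which both sides are defined.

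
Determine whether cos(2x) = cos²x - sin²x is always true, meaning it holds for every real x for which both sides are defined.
Yes, this is an identity.

Claim: cos(2x) = cos²x - sin²x.
Reasoning: Put y = x in the addition formula cos(x+y) = cos(x)cos(y) - sin(x)sin(y): cos(2x) = cos²x - sin²x.
So the two sides agree for every real x for which both sides are defined.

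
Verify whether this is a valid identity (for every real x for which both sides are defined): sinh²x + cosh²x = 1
No, this is NOT an identity.

Claim: sinh²x + cosh²x = 1.
Test a specific point where both sides are defined: x = -3.
LHS = sinh²x + cosh²x ≈ 201.7156
RHS = 1 ≈ 1.0000
Since 201.7156 ≠ 1.0000, the equation fails at this point, so it cannot hold for every real x for which both sides are defined.
The correct hyperbolic identity is cosh²x - sinh²x = 1 (a difference); the sum sinh²x + cosh²x equals cosh(2x).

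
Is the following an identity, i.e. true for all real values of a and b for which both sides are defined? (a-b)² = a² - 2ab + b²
Yes, this is an identity.

Claim: (a-b)² = a² - 2ab + b².
Reasoning: Expand: (a-b)² = (a-b)(a-b) = a·a - a·b - b·a + b·b = a² - 2ab + b².
So the two sides agree for all real values of a and b for which both sides are defined.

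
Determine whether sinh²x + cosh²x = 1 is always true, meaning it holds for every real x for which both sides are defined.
Claim: sinh²x + cosh²x = 1.
Test a specific point where both sides are defined: x = 2.
LHS = sinh²x + cosh²x ≈ 27.3082
RHS = 1 ≈ 1.0000
Since 27.3082 ≠ 1.0000, the equation fails at this point, so it cannot hold for every real x for which both sides are defined.
The correct hyperbolic identity is cosh²x - sinh²x = 1 (a difference); the sum sinh²x + cosh²x equals cosh(2x).

Conclusion: No, this is NOT an identity.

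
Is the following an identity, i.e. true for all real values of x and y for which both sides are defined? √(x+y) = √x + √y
Claim: √(x+y) = √x + √y.
Test a specific point where both sides are defined: x = 3, y = 5.
LHS = √(x+y) ≈ 2.8284
RHS = √x + √y ≈ 3.9681
Since 2.8284 ≠ 3.9681, the equation fails at this point, so it cannot hold for all real values of x and y for which both sides are defined.
Squaring the right side gives x + 2√(xy) + y, not x + y.

Conclusion: No, this is NOT an identity.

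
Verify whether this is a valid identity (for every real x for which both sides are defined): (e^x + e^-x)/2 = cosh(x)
Claim: (e^x + e^-x)/2 = cosh(x).
Reasoning: This is exactly the definition of the hyperbolic cosine: cosh(x) := (e^x + e^-x)/2.
So the two sides agree for every real x for which both sides are defined.

Conclusion: Yes, this is an identity.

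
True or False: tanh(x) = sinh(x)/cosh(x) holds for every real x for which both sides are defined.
Claim: tanh(x) = sinh(x)/cosh(x).
Reasoning: tanh(x) is defined as sinh(x)/cosh(x) = (e^x - e^-x)/(e^x + e^-x); cosh(x) ≥ 1 is never zero, so this holds for every real x.
So the two sides agree for every real x for which both sides are defined.

Conclusion: True.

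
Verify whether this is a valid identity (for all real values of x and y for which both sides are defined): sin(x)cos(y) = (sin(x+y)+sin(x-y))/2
Claim: sin(x)cos(y) = (sin(x+y)+sin(x-y))/2.
Reasoning: sin(x+y) = sin(x)cos(y) + cos(x)sin(y) and sin(x-y) = sin(x)cos(y) - cos(x)sin(y). Adding, sin(x+y) + sin(x-y) = 2sin(x)cos(y); divide by 2.
So the two sides agree for all real values of x and y for which both sides are defined.

Conclusion: Yes, this is an identity.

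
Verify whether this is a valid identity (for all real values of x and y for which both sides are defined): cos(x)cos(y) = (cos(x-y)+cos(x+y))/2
Yes, this is an identity.

Claim: cos(x)cos(y) = (cos(x-y)+cos(x+y))/2.
Reasoning: cos(x-y) = cos(x)cos(y) + sin(x)sin(y) and cos(x+y) = cos(x)cos(y) - sin(x)sin(y). Adding, cos(x-y) + cos(x+y) = 2cos(x)cos(y); divide by 2.
So the two sides agree for all real values of x and y for which both sides are defined.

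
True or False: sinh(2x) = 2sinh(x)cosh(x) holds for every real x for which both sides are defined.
Claim: sinh(2x) = 2sinh(x)cosh(x).
Reasoning: 2sinh(x)cosh(x) = 2 · (e^x - e^-x)/2 · (e^x + e^-x)/2 = (e^(2x) - e^(-2x))/2 = sinh(2x).
So the two sides agree for every real x for which both sides are defined.

Conclusion: True.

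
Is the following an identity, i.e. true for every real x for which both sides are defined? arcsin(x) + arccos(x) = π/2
Claim: arcsin(x) + arccos(x) = π/2.
Reasoning: Both sides are defined for -1 ≤ x ≤ 1. Let θ = arcsin(x), so sin θ = x and θ ∈ [-π/2, π/2]. Then cos(π/2 - θ) = sin θ = x and π/2 - θ ∈ [0, π], which is exactly the range of arccos, so arccos(x) = π/2 - θ. Adding: arcsin(x) + arccos(x) = θ + (π/2 - θ) = π/2.
So the two sides agree for every real x for which both sides are defined.

Conclusion: Yes, this is an identity.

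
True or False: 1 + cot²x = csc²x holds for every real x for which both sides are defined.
True.

Claim: 1 + cot²x = csc²x.
Reasoning: Start from sin²x + cos²x = 1 and divide every term by sin²x (allowed wherever cot x and csc x are defined): 1 + cot²x = 1/sin²x = csc²x.
So the two sides agree for every real x for which both sides are defined.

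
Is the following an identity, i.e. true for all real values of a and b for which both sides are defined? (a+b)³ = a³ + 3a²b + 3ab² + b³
Yes, this is an identity.

Claim: (a+b)³ = a³ + 3a²b + 3ab² + b³.
Reasoning: (a+b)³ = (a+b)(a+b)² = (a+b)(a² + 2ab + b²) = a³ + 2a²b + ab² + a²b + 2ab² + b³ = a³ + 3a²b + 3ab² + b³.
So the two sides agree for all real values of a and b for which both sides are defined.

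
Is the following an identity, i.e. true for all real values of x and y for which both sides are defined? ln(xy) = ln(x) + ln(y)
Yes, this is an identity.

Claim: ln(xy) = ln(x) + ln(y).
Reasoning: Both sides are simultaneously defined only when x, y > 0. Write x = e^p, y = e^q (p = ln x, q = ln y). Then xy = e^p · e^q = e^(p+q), so ln(xy) = p + q = ln(x) + ln(y).
So the two sides agree for all real values of x and y for which both sides are defined.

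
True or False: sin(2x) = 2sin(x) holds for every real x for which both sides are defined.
False.

Claim: sin(2x) = 2sin(x).
Test a specific point where both sides are defined: x = 2π/3.
LHS = sin(2x) ≈ -0.8660
RHS = 2sin(x) ≈ 1.7321
Since -0.8660 ≠ 1.7321, the equation fails at this point, so it cannot hold for every real x for which both sides are defined.
The correct double-angle formula is sin(2x) = 2sin(x)cos(x).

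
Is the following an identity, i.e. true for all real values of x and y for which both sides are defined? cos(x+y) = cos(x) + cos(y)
No, this is NOT an identity.

Claim: cos(x+y) = cos(x) + cos(y).
Test a specific point where both sides are defined: x = -π/3, y = -π/4.
LHS = cos(x+y) ≈ -0.2588
RHS = cos(x) + cos(y) ≈ 1.2071
Since -0.2588 ≠ 1.2071, the equation fails at this point, so it cannot hold for all real values of x and y for which both sides are defined.
The correct expansion is cos(x+y) = cos(x)cos(y) - sin(x)sin(y); cosine is not additive.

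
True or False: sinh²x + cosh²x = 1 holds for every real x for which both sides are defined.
Claim: sinh²x + cosh²x = 1.
Test a specific point where both sides are defined: x = -3.
LHS = sinh²x + cosh²x ≈ 201.7156
RHS = 1 ≈ 1.0000
Since 201.7156 ≠ 1.0000, the equation fails at this point, so it cannot hold for every real x for which both sides are defined.
The correct hyperbolic identity is cosh²x - sinh²x = 1 (a difference); the sum sinh²x + cosh²x equals cosh(2x).

Conclusion: False.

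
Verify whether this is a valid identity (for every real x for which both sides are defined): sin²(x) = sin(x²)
No, this is NOT an identity.

Claim: sin²(x) = sin(x²).
Test a specific point where both sides are defined: x = π/6.
LHS = sin²(x) ≈ 0.2500
RHS = sin(x²) ≈ 0.2707
Since 0.2500 ≠ 0.2707, the equation fails at this point, so it cannot hold for every real x for which both sides are defined.
sin²(x) means (sin x)², squaring the output; sin(x²) squares the input. These are different functions.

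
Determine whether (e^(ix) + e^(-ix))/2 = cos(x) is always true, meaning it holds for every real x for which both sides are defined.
Yes, this is an identity.

Claim: (e^(ix) + e^(-ix))/2 = cos(x).
Reasoning: By Euler's formula e^(ix) = cos(x) + i·sin(x) and e^(-ix) = cos(x) - i·sin(x). Adding cancels the sine terms: e^(ix) + e^(-ix) = 2cos(x); divide by 2.
So the two sides agree for every real x for which both sides are defined.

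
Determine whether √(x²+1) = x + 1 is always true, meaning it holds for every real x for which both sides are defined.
No, this is NOT an identity.

Claim: √(x²+1) = x + 1.
Test a specific point where both sides are defined: x = 3.
LHS = √(x²+1) ≈ 3.1623
RHS = x + 1 ≈ 4.0000
Since 3.1623 ≠ 4.0000, the equation fails at this point, so it cannot hold for every real x for which both sides are defined.
(x+1)² = x² + 2x + 1 ≠ x² + 1 unless x = 0.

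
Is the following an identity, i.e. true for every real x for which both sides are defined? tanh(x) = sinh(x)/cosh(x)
Claim: tanh(x) = sinh(x)/cosh(x).
Reasoning: tanh(x) is defined as sinh(x)/cosh(x) = (e^x - e^-x)/(e^x + e^-x); cosh(x) ≥ 1 is never zero, so this holds for every real x.
So the two sides agree for every real x for which both sides are defined.

Conclusion: Yes, this is an identity.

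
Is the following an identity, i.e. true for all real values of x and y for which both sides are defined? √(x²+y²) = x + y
Claim: √(x²+y²) = x + y.
Test a specific point where both sides are defined: x = 2, y = -3.
LHS = √(x²+y²) ≈ 3.6056
RHS = x + y ≈ -1.0000
Since 3.6056 ≠ -1.0000, the equation fails at this point, so it cannot hold for all real values of x and y for which both sides are defined.
(x+y)² = x² + 2xy + y², not x² + y², so the square root does not split this way.

Conclusion: No, this is NOT an identity.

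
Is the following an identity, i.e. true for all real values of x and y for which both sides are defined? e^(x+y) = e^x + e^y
No, this is NOT an identity.

Claim: e^(x+y) = e^x + e^y.
Test a specific point where both sides are defined: x = 3/2, y = -2.
LHS = e^(x+y) ≈ 0.6065
RHS = e^x + e^y ≈ 4.6170
Since 0.6065 ≠ 4.6170, the equation fails at this point, so it cannot hold for all real values of x and y for which both sides are defined.
The correct rule is e^(x+y) = e^x · e^y (a product, not a sum).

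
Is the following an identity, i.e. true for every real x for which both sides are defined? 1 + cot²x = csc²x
Claim: 1 + cot²x = csc²x.
Reasoning: Start from sin²x + cos²x = 1 and divide every term by sin²x (allowed wherever cot x and csc x are defined): 1 + cot²x = 1/sin²x = csc²x.
So the two sides agree for every real x for which both sides are defined.

Conclusion: Yes, this is an identity.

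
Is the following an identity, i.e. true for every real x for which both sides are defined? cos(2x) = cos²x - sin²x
Yes, this is an identity.

Claim: cos(2x) = cos²x - sin²x.
Reasoning: Put y = x in the addition formula cos(x+y) = cos(x)cos(y) - sin(x)sin(y): cos(2x) = cos²x - sin²x.
So the two sides agree for every real x for which both sides are defined.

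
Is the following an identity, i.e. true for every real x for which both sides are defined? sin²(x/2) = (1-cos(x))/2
Claim: sin²(x/2) = (1-cos(x))/2.
Reasoning: Use cos(2θ) = 1 - 2sin²θ with θ = x/2: cos(x) = 1 - 2sin²(x/2). Solving for sin²(x/2) gives (1 - cos(x))/2.
So the two sides agree for every real x for which both sides are defined.

Conclusion: Yes, this is an identity.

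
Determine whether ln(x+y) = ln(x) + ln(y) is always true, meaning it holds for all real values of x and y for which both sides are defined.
No, this is NOT an identity.

Claim: ln(x+y) = ln(x) + ln(y).
Test a specific point where both sides are defined: x = 1, y = 5.
LHS = ln(x+y) ≈ 1.7918
RHS = ln(x) + ln(y) ≈ 1.6094
Since 1.7918 ≠ 1.6094, the equation fails at this point, so it cannot hold for all real values of x and y for which both sides are defined.
ln(x) + ln(y) = ln(xy), not ln(x+y).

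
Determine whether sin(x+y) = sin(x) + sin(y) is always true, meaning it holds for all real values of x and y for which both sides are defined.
Claim: sin(x+y) = sin(x) + sin(y).
Test a specific point where both sides are defined: x = π/3, y = 3π/4.
LHS = sin(x+y) ≈ -0.2588
RHS = sin(x) + sin(y) ≈ 1.5731
Since -0.2588 ≠ 1.5731, the equation fails at this point, so it cannot hold for all real values of x and y for which both sides are defined.
The correct expansion is sin(x+y) = sin(x)cos(y) + cos(x)sin(y); sine is not additive.

Conclusion: No, this is NOT an identity.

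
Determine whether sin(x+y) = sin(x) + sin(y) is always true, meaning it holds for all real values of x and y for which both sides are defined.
No, this is NOT an identity.

Claim: sin(x+y) = sin(x) + sin(y).
Test a specific point where both sides are defined: x = 3π/4, y = -π/4.
LHS = sin(x+y) ≈ 1.0000
RHS = sin(x) + sin(y) ≈ 0.0000
Since 1.0000 ≠ 0.0000, the equation fails at this point, so it cannot hold for all real values of x and y for which both sides are defined.
The correct expansion is sin(x+y) = sin(x)cos(y) + cos(x)sin(y); sine is not additive.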